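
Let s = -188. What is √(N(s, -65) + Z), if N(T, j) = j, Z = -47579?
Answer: 2*I*√11911 ≈ 218.28*I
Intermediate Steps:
√(N(s, -65) + Z) = √(-65 - 47579) = √(-47644) = 2*I*√11911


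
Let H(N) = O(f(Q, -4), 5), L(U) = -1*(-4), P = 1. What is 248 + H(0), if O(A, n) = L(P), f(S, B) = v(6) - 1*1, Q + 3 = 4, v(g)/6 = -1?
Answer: 252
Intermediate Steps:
v(g) = -6 (v(g) = 6*(-1) = -6)
Q = 1 (Q = -3 + 4 = 1)
L(U) = 4
f(S, B) = -7 (f(S, B) = -6 - 1*1 = -6 - 1 = -7)
O(A, n) = 4
H(N) = 4
248 + H(0) = 248 + 4 = 252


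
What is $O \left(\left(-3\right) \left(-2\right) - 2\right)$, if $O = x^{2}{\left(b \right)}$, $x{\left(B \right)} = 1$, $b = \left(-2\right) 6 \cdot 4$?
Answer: $4$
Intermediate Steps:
$b = -48$ ($b = \left(-12\right) 4 = -48$)
$O = 1$ ($O = 1^{2} = 1$)
$O \left(\left(-3\right) \left(-2\right) - 2\right) = 1 \left(\left(-3\right) \left(-2\right) - 2\right) = 1 \left(6 - 2\right) = 1 \cdot 4 = 4$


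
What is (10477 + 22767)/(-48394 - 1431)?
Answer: -33244/49825 ≈ -0.66722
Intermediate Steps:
(10477 + 22767)/(-48394 - 1431) = 33244/(-49825) = 33244*(-1/49825) = -33244/49825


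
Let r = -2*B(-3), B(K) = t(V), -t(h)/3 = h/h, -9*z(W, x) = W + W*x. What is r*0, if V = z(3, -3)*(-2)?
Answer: 0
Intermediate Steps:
z(W, x) = -W/9 - W*x/9 (z(W, x) = -(W + W*x)/9 = -W/9 - W*x/9)
V = -4/3 (V = -⅑*3*(1 - 3)*(-2) = -⅑*3*(-2)*(-2) = (⅔)*(-2) = -4/3 ≈ -1.3333)
t(h) = -3 (t(h) = -3*h/h = -3*1 = -3)
B(K) = -3
r = 6 (r = -2*(-3) = 6)
r*0 = 6*0 = 0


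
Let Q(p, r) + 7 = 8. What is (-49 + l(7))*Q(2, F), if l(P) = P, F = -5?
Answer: -42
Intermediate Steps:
Q(p, r) = 1 (Q(p, r) = -7 + 8 = 1)
(-49 + l(7))*Q(2, F) = (-49 + 7)*1 = -42*1 = -42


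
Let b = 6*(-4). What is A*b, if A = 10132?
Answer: -243168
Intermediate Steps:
b = -24
A*b = 10132*(-24) = -243168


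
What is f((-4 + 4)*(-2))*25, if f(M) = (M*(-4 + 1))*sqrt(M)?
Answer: 0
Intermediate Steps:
f(M) = -3*M**(3/2) (f(M) = (M*(-3))*sqrt(M) = (-3*M)*sqrt(M) = -3*M**(3/2))
f((-4 + 4)*(-2))*25 = -3*(-2*I*sqrt(2)*(-4 + 4)**(3/2))*25 = -3*(0*(-2))**(3/2)*25 = -3*0**(3/2)*25 = -3*0*25 = 0*25 = 0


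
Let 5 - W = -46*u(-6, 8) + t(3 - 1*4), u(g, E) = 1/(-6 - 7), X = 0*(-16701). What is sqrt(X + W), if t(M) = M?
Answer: 4*sqrt(26)/13 ≈ 1.5689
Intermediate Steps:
X = 0
u(g, E) = -1/13 (u(g, E) = 1/(-13) = -1/13)
W = 32/13 (W = 5 - (-46*(-1/13) + (3 - 1*4)) = 5 - (46/13 + (3 - 4)) = 5 - (46/13 - 1) = 5 - 1*33/13 = 5 - 33/13 = 32/13 ≈ 2.4615)
sqrt(X + W) = sqrt(0 + 32/13) = sqrt(32/13) = 4*sqrt(26)/13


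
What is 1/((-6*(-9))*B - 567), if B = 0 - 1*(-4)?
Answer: -1/351 ≈ -0.0028490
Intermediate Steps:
B = 4 (B = 0 + 4 = 4)
1/((-6*(-9))*B - 567) = 1/(-6*(-9)*4 - 567) = 1/(54*4 - 567) = 1/(216 - 567) = 1/(-351) = -1/351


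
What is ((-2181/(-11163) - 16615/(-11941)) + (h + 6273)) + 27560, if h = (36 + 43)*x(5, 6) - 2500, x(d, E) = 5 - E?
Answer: 1388762641616/44432461 ≈ 31256.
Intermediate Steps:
h = -2579 (h = (36 + 43)*(5 - 1*6) - 2500 = 79*(5 - 6) - 2500 = 79*(-1) - 2500 = -79 - 2500 = -2579)
((-2181/(-11163) - 16615/(-11941)) + (h + 6273)) + 27560 = ((-2181/(-11163) - 16615/(-11941)) + (-2579 + 6273)) + 27560 = ((-2181*(-1/11163) - 16615*(-1/11941)) + 3694) + 27560 = ((727/3721 + 16615/11941) + 3694) + 27560 = (70505522/44432461 + 3694) + 27560 = 164204016456/44432461 + 27560 = 1388762641616/44432461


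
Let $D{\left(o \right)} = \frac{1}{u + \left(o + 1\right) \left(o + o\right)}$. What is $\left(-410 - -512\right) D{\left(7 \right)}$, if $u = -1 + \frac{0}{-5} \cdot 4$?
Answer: $\frac{34}{37} \approx 0.91892$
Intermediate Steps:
$u = -1$ ($u = -1 + 0 \left(- \frac{1}{5}\right) 4 = -1 + 0 \cdot 4 = -1 + 0 = -1$)
$D{\left(o \right)} = \frac{1}{-1 + 2 o \left(1 + o\right)}$ ($D{\left(o \right)} = \frac{1}{-1 + \left(o + 1\right) \left(o + o\right)} = \frac{1}{-1 + \left(1 + o\right) 2 o} = \frac{1}{-1 + 2 o \left(1 + o\right)}$)
$\left(-410 - -512\right) D{\left(7 \right)} = \frac{-410 - -512}{-1 + 2 \cdot 7 + 2 \cdot 7^{2}} = \frac{-410 + 512}{-1 + 14 + 2 \cdot 49} = \frac{102}{-1 + 14 + 98} = \frac{102}{111} = 102 \cdot \frac{1}{111} = \frac{34}{37}$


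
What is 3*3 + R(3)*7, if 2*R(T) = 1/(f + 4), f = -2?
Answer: 43/4 ≈ 10.750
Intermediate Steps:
R(T) = ¼ (R(T) = 1/(2*(-2 + 4)) = (½)/2 = (½)*(½) = ¼)
3*3 + R(3)*7 = 3*3 + (¼)*7 = 9 + 7/4 = 43/4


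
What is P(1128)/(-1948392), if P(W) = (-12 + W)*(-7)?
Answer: 217/54122 ≈ 0.0040095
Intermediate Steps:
P(W) = 84 - 7*W
P(1128)/(-1948392) = (84 - 7*1128)/(-1948392) = (84 - 7896)*(-1/1948392) = -7812*(-1/1948392) = 217/54122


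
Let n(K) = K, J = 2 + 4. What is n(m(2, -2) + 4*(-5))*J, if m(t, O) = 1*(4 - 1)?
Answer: -102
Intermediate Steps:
m(t, O) = 3 (m(t, O) = 1*3 = 3)
J = 6
n(m(2, -2) + 4*(-5))*J = (3 + 4*(-5))*6 = (3 - 20)*6 = -17*6 = -102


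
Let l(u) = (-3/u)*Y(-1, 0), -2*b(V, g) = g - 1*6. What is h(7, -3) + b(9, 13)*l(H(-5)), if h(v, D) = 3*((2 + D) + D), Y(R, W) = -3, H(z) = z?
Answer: -57/10 ≈ -5.7000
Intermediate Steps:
b(V, g) = 3 - g/2 (b(V, g) = -(g - 1*6)/2 = -(g - 6)/2 = -(-6 + g)/2 = 3 - g/2)
h(v, D) = 6 + 6*D (h(v, D) = 3*(2 + 2*D) = 6 + 6*D)
l(u) = 9/u (l(u) = -3/u*(-3) = 9/u)
h(7, -3) + b(9, 13)*l(H(-5)) = (6 + 6*(-3)) + (3 - ½*13)*(9/(-5)) = (6 - 18) + (3 - 13/2)*(9*(-⅕)) = -12 - 7/2*(-9/5) = -12 + 63/10 = -57/10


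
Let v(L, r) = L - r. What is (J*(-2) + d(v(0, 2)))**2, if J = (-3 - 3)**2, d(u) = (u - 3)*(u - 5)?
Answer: 1369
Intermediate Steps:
d(u) = (-5 + u)*(-3 + u) (d(u) = (-3 + u)*(-5 + u) = (-5 + u)*(-3 + u))
J = 36 (J = (-6)**2 = 36)
(J*(-2) + d(v(0, 2)))**2 = (36*(-2) + (15 + (0 - 1*2)**2 - 8*(0 - 1*2)))**2 = (-72 + (15 + (0 - 2)**2 - 8*(0 - 2)))**2 = (-72 + (15 + (-2)**2 - 8*(-2)))**2 = (-72 + (15 + 4 + 16))**2 = (-72 + 35)**2 = (-37)**2 = 1369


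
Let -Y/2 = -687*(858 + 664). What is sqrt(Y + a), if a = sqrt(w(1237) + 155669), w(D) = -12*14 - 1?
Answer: sqrt(2091228 + 10*sqrt(1555)) ≈ 1446.2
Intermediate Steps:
Y = 2091228 (Y = -(-1374)*(858 + 664) = -(-1374)*1522 = -2*(-1045614) = 2091228)
w(D) = -169 (w(D) = -168 - 1 = -169)
a = 10*sqrt(1555) (a = sqrt(-169 + 155669) = sqrt(155500) = 10*sqrt(1555) ≈ 394.33)
sqrt(Y + a) = sqrt(2091228 + 10*sqrt(1555))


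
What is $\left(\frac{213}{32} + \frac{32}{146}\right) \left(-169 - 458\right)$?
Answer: $- \frac{10070247}{2336} \approx -4310.9$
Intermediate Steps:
$\left(\frac{213}{32} + \frac{32}{146}\right) \left(-169 - 458\right) = \left(213 \cdot \frac{1}{32} + 32 \cdot \frac{1}{146}\right) \left(-627\right) = \left(\frac{213}{32} + \frac{16}{73}\right) \left(-627\right) = \frac{16061}{2336} \left(-627\right) = - \frac{10070247}{2336}$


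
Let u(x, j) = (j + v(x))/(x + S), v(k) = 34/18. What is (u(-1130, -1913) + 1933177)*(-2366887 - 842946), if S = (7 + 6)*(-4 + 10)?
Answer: -14687663807068747/2367 ≈ -6.2052e+12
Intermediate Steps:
v(k) = 17/9 (v(k) = 34*(1/18) = 17/9)
S = 78 (S = 13*6 = 78)
u(x, j) = (17/9 + j)/(78 + x) (u(x, j) = (j + 17/9)/(x + 78) = (17/9 + j)/(78 + x))
(u(-1130, -1913) + 1933177)*(-2366887 - 842946) = ((17/9 - 1913)/(78 - 1130) + 1933177)*(-2366887 - 842946) = (-17200/9/(-1052) + 1933177)*(-3209833) = (-1/1052*(-17200/9) + 1933177)*(-3209833) = (4300/2367 + 1933177)*(-3209833) = (4575834259/2367)*(-3209833) = -14687663807068747/2367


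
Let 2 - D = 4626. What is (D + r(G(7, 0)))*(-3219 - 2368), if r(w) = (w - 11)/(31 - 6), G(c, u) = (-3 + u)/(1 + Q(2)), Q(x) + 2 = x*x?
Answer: 645924244/25 ≈ 2.5837e+7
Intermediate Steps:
D = -4624 (D = 2 - 1*4626 = 2 - 4626 = -4624)
Q(x) = -2 + x**2 (Q(x) = -2 + x*x = -2 + x**2)
G(c, u) = -1 + u/3 (G(c, u) = (-3 + u)/(1 + (-2 + 2**2)) = (-3 + u)/(1 + (-2 + 4)) = (-3 + u)/(1 + 2) = (-3 + u)/3 = (-3 + u)*(1/3) = -1 + u/3)
r(w) = -11/25 + w/25 (r(w) = (-11 + w)/25 = (-11 + w)*(1/25) = -11/25 + w/25)
(D + r(G(7, 0)))*(-3219 - 2368) = (-4624 + (-11/25 + (-1 + (1/3)*0)/25))*(-3219 - 2368) = (-4624 + (-11/25 + (-1 + 0)/25))*(-5587) = (-4624 + (-11/25 + (1/25)*(-1)))*(-5587) = (-4624 + (-11/25 - 1/25))*(-5587) = (-4624 - 12/25)*(-5587) = -115612/25*(-5587) = 645924244/25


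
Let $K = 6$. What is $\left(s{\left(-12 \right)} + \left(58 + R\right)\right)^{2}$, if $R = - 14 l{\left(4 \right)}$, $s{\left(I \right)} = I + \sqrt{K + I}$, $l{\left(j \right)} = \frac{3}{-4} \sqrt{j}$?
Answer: $\left(67 + i \sqrt{6}\right)^{2} \approx 4483.0 + 328.23 i$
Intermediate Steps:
$l{\left(j \right)} = - \frac{3 \sqrt{j}}{4}$ ($l{\left(j \right)} = 3 \left(- \frac{1}{4}\right) \sqrt{j} = - \frac{3 \sqrt{j}}{4}$)
$s{\left(I \right)} = I + \sqrt{6 + I}$
$R = 21$ ($R = - 14 \left(- \frac{3 \sqrt{4}}{4}\right) = - 14 \left(\left(- \frac{3}{4}\right) 2\right) = \left(-14\right) \left(- \frac{3}{2}\right) = 21$)
$\left(s{\left(-12 \right)} + \left(58 + R\right)\right)^{2} = \left(\left(-12 + \sqrt{6 - 12}\right) + \left(58 + 21\right)\right)^{2} = \left(\left(-12 + \sqrt{-6}\right) + 79\right)^{2} = \left(\left(-12 + i \sqrt{6}\right) + 79\right)^{2} = \left(67 + i \sqrt{6}\right)^{2}$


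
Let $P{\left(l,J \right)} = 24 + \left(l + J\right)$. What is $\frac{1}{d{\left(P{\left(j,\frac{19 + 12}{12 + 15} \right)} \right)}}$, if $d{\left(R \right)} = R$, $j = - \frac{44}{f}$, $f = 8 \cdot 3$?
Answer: $\frac{54}{1259} \approx 0.042891$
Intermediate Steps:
$f = 24$
$j = - \frac{11}{6}$ ($j = - \frac{44}{24} = \left(-44\right) \frac{1}{24} = - \frac{11}{6} \approx -1.8333$)
$P{\left(l,J \right)} = 24 + J + l$ ($P{\left(l,J \right)} = 24 + \left(J + l\right) = 24 + J + l$)
$\frac{1}{d{\left(P{\left(j,\frac{19 + 12}{12 + 15} \right)} \right)}} = \frac{1}{24 + \frac{19 + 12}{12 + 15} - \frac{11}{6}} = \frac{1}{24 + \frac{31}{27} - \frac{11}{6}} = \frac{1}{\frac{1259}{54}} = \frac{54}{1259}$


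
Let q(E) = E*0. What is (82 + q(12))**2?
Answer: 6724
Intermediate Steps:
q(E) = 0
(82 + q(12))**2 = (82 + 0)**2 = 82**2 = 6724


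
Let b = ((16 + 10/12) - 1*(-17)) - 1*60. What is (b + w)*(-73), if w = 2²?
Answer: 9709/6 ≈ 1618.2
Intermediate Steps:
b = -157/6 (b = ((16 + 10*(1/12)) + 17) - 60 = ((16 + ⅚) + 17) - 60 = (101/6 + 17) - 60 = 203/6 - 60 = -157/6 ≈ -26.167)
w = 4
(b + w)*(-73) = (-157/6 + 4)*(-73) = -133/6*(-73) = 9709/6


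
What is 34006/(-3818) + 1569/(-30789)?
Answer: -175500196/19592067 ≈ -8.9577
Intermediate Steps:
34006/(-3818) + 1569/(-30789) = 34006*(-1/3818) + 1569*(-1/30789) = -17003/1909 - 523/10263 = -175500196/19592067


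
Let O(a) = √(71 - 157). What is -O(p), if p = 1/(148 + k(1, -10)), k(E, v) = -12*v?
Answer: -I*√86 ≈ -9.2736*I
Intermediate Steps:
p = 1/268 (p = 1/(148 - 12*(-10)) = 1/(148 + 120) = 1/268 ≈ 0.0037313)
O(a) = I*√86 (O(a) = √(-86) = I*√86)
-O(p) = -I*√86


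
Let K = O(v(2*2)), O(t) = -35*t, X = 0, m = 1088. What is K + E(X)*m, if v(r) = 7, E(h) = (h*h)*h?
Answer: -245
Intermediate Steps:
E(h) = h³ (E(h) = h²*h = h³)
K = -245 (K = -35*7 = -245)
K + E(X)*m = -245 + 0³*1088 = -245 + 0*1088 = -245 + 0 = -245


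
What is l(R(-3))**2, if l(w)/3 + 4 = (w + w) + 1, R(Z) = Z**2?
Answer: 2025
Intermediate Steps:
l(w) = -9 + 6*w (l(w) = -12 + 3*((w + w) + 1) = -12 + 3*(2*w + 1) = -12 + 3*(1 + 2*w) = -12 + (3 + 6*w) = -9 + 6*w)
l(R(-3))**2 = (-9 + 6*(-3)**2)**2 = (-9 + 6*9)**2 = (-9 + 54)**2 = 45**2 = 2025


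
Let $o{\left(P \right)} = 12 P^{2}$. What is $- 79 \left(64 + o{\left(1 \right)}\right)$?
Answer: $-6004$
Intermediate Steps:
$- 79 \left(64 + o{\left(1 \right)}\right) = - 79 \left(64 + 12 \cdot 1^{2}\right) = - 79 \left(64 + 12 \cdot 1\right) = - 79 \left(64 + 12\right) = \left(-79\right) 76 = -6004$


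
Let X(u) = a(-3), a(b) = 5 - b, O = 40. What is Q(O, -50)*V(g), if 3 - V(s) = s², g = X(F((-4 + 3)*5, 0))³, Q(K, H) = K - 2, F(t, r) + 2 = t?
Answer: -9961358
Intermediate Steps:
F(t, r) = -2 + t
X(u) = 8 (X(u) = 5 - 1*(-3) = 5 + 3 = 8)
Q(K, H) = -2 + K
g = 512 (g = 8³ = 512)
V(s) = 3 - s²
Q(O, -50)*V(g) = (-2 + 40)*(3 - 1*512²) = 38*(3 - 1*262144) = 38*(3 - 262144) = 38*(-262141) = -9961358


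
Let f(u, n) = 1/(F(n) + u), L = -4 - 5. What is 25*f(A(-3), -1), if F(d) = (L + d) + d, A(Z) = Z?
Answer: -25/14 ≈ -1.7857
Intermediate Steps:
L = -9
F(d) = -9 + 2*d (F(d) = (-9 + d) + d = -9 + 2*d)
f(u, n) = 1/(-9 + u + 2*n) (f(u, n) = 1/((-9 + 2*n) + u) = 1/(-9 + u + 2*n))
25*f(A(-3), -1) = 25/(-9 - 3 + 2*(-1)) = 25/(-9 - 3 - 2) = 25/(-14) = 25*(-1/14) = -25/14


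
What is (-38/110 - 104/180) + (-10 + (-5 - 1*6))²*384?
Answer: 83824823/495 ≈ 1.6934e+5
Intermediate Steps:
(-38/110 - 104/180) + (-10 + (-5 - 1*6))²*384 = (-38*1/110 - 104*1/180) + (-10 + (-5 - 6))²*384 = (-19/55 - 26/45) + (-10 - 11)²*384 = -457/495 + (-21)²*384 = -457/495 + 441*384 = -457/495 + 169344 = 83824823/495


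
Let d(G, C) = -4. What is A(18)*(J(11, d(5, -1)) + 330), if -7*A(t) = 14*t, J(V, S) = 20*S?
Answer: -9000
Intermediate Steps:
A(t) = -2*t
A(18)*(J(11, d(5, -1)) + 330) = (-2*18)*(20*(-4) + 330) = -36*(-80 + 330) = -36*250 = -9000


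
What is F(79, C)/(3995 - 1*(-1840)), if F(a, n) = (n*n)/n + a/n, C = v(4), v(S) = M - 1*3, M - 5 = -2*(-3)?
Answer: 143/46680 ≈ 0.0030634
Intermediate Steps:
M = 11 (M = 5 - 2*(-3) = 5 + 6 = 11)
v(S) = 8 (v(S) = 11 - 1*3 = 11 - 3 = 8)
C = 8
F(a, n) = n + a/n (F(a, n) = n**2/n + a/n = n + a/n)
F(79, C)/(3995 - 1*(-1840)) = (8 + 79/8)/(3995 - 1*(-1840)) = (8 + 79*(1/8))/(3995 + 1840) = (8 + 79/8)/5835 = (143/8)*(1/5835) = 143/46680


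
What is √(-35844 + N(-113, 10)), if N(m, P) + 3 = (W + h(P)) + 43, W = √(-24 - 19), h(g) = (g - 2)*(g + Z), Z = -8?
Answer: √(-35788 + I*√43) ≈ 0.017 + 189.18*I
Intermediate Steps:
h(g) = (-8 + g)*(-2 + g) (h(g) = (g - 2)*(g - 8) = (-2 + g)*(-8 + g) = (-8 + g)*(-2 + g))
W = I*√43 (W = √(-43) = I*√43 ≈ 6.5574*I)
N(m, P) = 56 + P² - 10*P + I*√43 (N(m, P) = -3 + ((I*√43 + (16 + P² - 10*P)) + 43) = -3 + ((16 + P² - 10*P + I*√43) + 43) = -3 + (59 + P² - 10*P + I*√43) = 56 + P² - 10*P + I*√43)
√(-35844 + N(-113, 10)) = √(-35844 + (56 + 10² - 10*10 + I*√43)) = √(-35844 + (56 + 100 - 100 + I*√43)) = √(-35844 + (56 + I*√43)) = √(-35788 + I*√43)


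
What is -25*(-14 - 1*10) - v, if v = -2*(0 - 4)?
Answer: 592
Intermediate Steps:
v = 8 (v = -2*(-4) = 8)
-25*(-14 - 1*10) - v = -25*(-14 - 1*10) - 1*8 = -25*(-14 - 10) - 8 = -25*(-24) - 8 = 600 - 8 = 592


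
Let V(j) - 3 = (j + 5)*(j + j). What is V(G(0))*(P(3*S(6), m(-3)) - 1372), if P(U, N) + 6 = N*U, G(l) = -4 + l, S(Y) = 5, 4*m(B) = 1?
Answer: 27485/4 ≈ 6871.3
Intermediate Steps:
m(B) = ¼ (m(B) = (¼)*1 = ¼)
V(j) = 3 + 2*j*(5 + j) (V(j) = 3 + (j + 5)*(j + j) = 3 + (5 + j)*(2*j) = 3 + 2*j*(5 + j))
P(U, N) = -6 + N*U
V(G(0))*(P(3*S(6), m(-3)) - 1372) = (3 + 2*(-4 + 0)² + 10*(-4 + 0))*((-6 + (3*5)/4) - 1372) = (3 + 2*(-4)² + 10*(-4))*((-6 + (¼)*15) - 1372) = (3 + 2*16 - 40)*((-6 + 15/4) - 1372) = (3 + 32 - 40)*(-9/4 - 1372) = -5*(-5497/4) = 27485/4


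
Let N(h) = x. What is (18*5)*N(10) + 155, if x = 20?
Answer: 1955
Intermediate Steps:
N(h) = 20
(18*5)*N(10) + 155 = (18*5)*20 + 155 = 90*20 + 155 = 1800 + 155 = 1955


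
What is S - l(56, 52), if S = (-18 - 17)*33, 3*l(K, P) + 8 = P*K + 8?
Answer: -6377/3 ≈ -2125.7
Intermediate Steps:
l(K, P) = K*P/3 (l(K, P) = -8/3 + (P*K + 8)/3 = -8/3 + (K*P + 8)/3 = -8/3 + (8 + K*P)/3 = -8/3 + (8/3 + K*P/3) = K*P/3)
S = -1155 (S = -35*33 = -1155)
S - l(56, 52) = -1155 - 56*52/3 = -1155 - 1*2912/3 = -1155 - 2912/3 = -6377/3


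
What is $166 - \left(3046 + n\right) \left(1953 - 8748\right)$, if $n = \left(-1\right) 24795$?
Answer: $-147784289$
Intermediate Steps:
$n = -24795$
$166 - \left(3046 + n\right) \left(1953 - 8748\right) = 166 - \left(3046 - 24795\right) \left(1953 - 8748\right) = 166 - \left(-21749\right) \left(-6795\right) = 166 - 147784455 = -147784289$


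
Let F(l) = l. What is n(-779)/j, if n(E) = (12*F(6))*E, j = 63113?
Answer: -56088/63113 ≈ -0.88869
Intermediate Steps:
n(E) = 72*E (n(E) = (12*6)*E = 72*E)
n(-779)/j = (72*(-779))/63113 = -56088*1/63113 = -56088/63113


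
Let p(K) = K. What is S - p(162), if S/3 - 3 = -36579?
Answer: -109890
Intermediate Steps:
S = -109728 (S = 9 + 3*(-36579) = 9 - 109737 = -109728)
S - p(162) = -109728 - 1*162 = -109728 - 162 = -109890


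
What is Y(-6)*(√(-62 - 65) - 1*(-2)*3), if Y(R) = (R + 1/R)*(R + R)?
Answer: 444 + 74*I*√127 ≈ 444.0 + 833.94*I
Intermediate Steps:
Y(R) = 2*R*(R + 1/R) (Y(R) = (R + 1/R)*(2*R) = 2*R*(R + 1/R))
Y(-6)*(√(-62 - 65) - 1*(-2)*3) = (2 + 2*(-6)²)*(√(-62 - 65) - 1*(-2)*3) = (2 + 2*36)*(√(-127) + 2*3) = (2 + 72)*(I*√127 + 6) = 74*(6 + I*√127) = 444 + 74*I*√127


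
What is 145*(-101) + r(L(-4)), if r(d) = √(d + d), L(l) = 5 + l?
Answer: -14645 + √2 ≈ -14644.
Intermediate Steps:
r(d) = √2*√d (r(d) = √(2*d) = √2*√d)
145*(-101) + r(L(-4)) = 145*(-101) + √2*√(5 - 4) = -14645 + √2*√1 = -14645 + √2*1 = -14645 + √2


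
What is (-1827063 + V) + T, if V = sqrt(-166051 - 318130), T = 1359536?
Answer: -467527 + I*sqrt(484181) ≈ -4.6753e+5 + 695.83*I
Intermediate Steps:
V = I*sqrt(484181) (V = sqrt(-484181) = I*sqrt(484181) ≈ 695.83*I)
(-1827063 + V) + T = (-1827063 + I*sqrt(484181)) + 1359536 = -467527 + I*sqrt(484181)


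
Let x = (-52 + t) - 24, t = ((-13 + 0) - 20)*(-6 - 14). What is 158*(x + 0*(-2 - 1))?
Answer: 92272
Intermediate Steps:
t = 660 (t = (-13 - 20)*(-20) = -33*(-20) = 660)
x = 584 (x = (-52 + 660) - 24 = 608 - 24 = 584)
158*(x + 0*(-2 - 1)) = 158*(584 + 0*(-2 - 1)) = 158*(584 + 0*(-3)) = 158*(584 + 0) = 158*584 = 92272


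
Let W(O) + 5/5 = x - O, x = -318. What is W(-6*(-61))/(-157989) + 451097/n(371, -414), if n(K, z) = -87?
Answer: -7918700482/1527227 ≈ -5185.0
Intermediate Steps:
W(O) = -319 - O (W(O) = -1 + (-318 - O) = -319 - O)
W(-6*(-61))/(-157989) + 451097/n(371, -414) = (-319 - (-6)*(-61))/(-157989) + 451097/(-87) = (-319 - 1*366)*(-1/157989) + 451097*(-1/87) = (-319 - 366)*(-1/157989) - 451097/87 = -685*(-1/157989) - 451097/87 = 685/157989 - 451097/87 = -7918700482/1527227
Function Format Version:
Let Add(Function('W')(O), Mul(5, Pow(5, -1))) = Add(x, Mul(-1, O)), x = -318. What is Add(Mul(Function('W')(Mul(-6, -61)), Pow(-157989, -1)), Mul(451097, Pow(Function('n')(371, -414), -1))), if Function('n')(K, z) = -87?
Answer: Rational(-7918700482, 1527227) ≈ -5185.0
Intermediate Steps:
Function('W')(O) = Add(-319, Mul(-1, O)) (Function('W')(O) = Add(-1, Add(-318, Mul(-1, O))) = Add(-319, Mul(-1, O)))
Add(Mul(Function('W')(Mul(-6, -61)), Pow(-157989, -1)), Mul(451097, Pow(Function('n')(371, -414), -1))) = Add(Mul(Add(-319, Mul(-1, Mul(-6, -61))), Pow(-157989, -1)), Mul(451097, Pow(-87, -1))) = Add(Mul(Add(-319, Mul(-1, 366)), Rational(-1, 157989)), Mul(451097, Rational(-1, 87))) = Add(Mul(Add(-319, -366), Rational(-1, 157989)), Rational(-451097, 87)) = Add(Mul(-685, Rational(-1, 157989)), Rational(-451097, 87)) = Add(Rational(685, 157989), Rational(-451097, 87)) = Rational(-7918700482, 1527227)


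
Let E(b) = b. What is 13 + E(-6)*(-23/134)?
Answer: 940/67 ≈ 14.030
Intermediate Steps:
13 + E(-6)*(-23/134) = 13 - (-138)/134 = 13 - 6*(-23/134) = 13 + 69/67 = 940/67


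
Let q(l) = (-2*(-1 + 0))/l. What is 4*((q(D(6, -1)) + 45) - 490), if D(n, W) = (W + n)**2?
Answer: -44492/25 ≈ -1779.7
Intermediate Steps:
q(l) = 2/l (q(l) = (-2*(-1))/l = 2/l)
4*((q(D(6, -1)) + 45) - 490) = 4*((2/((-1 + 6)**2) + 45) - 490) = 4*((2/(5**2) + 45) - 490) = 4*((2/25 + 45) - 490) = 4*(1127/25 - 490) = 4*(-11123/25) = -44492/25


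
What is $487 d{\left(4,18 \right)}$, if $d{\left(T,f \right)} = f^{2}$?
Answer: $157788$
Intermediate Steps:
$487 d{\left(4,18 \right)} = 487 \cdot 18^{2} = 487 \cdot 324 = 157788$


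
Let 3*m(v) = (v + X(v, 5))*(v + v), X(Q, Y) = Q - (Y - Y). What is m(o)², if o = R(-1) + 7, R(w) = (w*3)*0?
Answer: 38416/9 ≈ 4268.4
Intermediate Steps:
R(w) = 0 (R(w) = (3*w)*0 = 0)
o = 7 (o = 0 + 7 = 7)
X(Q, Y) = Q (X(Q, Y) = Q - 1*0 = Q + 0 = Q)
m(v) = 4*v²/3 (m(v) = ((v + v)*(v + v))/3 = ((2*v)*(2*v))/3 = (4*v²)/3 = 4*v²/3)
m(o)² = ((4/3)*7²)² = ((4/3)*49)² = (196/3)² = 38416/9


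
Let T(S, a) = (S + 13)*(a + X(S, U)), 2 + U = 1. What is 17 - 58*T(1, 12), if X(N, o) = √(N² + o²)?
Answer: -9727 - 812*√2 ≈ -10875.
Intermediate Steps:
U = -1 (U = -2 + 1 = -1)
T(S, a) = (13 + S)*(a + √(1 + S²)) (T(S, a) = (S + 13)*(a + √(S² + (-1)²)) = (13 + S)*(a + √(S² + 1)) = (13 + S)*(a + √(1 + S²)))
17 - 58*T(1, 12) = 17 - 58*(13*12 + 13*√(1 + 1²) + 1*12 + 1*√(1 + 1²)) = 17 - 58*(156 + 13*√(1 + 1) + 12 + 1*√(1 + 1)) = 17 - 58*(156 + 13*√2 + 12 + 1*√2) = 17 - 58*(156 + 13*√2 + 12 + √2) = 17 - 58*(168 + 14*√2) = 17 + (-9744 - 812*√2) = -9727 - 812*√2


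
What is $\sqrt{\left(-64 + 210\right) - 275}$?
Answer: $i \sqrt{129} \approx 11.358 i$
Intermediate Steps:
$\sqrt{\left(-64 + 210\right) - 275} = \sqrt{146 - 275} = \sqrt{-129} = i \sqrt{129}$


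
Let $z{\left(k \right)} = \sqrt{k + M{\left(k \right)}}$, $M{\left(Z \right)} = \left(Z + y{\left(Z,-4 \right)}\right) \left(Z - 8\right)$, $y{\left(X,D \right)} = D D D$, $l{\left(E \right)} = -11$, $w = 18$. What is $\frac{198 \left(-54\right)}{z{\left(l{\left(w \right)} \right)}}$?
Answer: $- \frac{5346 \sqrt{1414}}{707} \approx -284.34$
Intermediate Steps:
$y{\left(X,D \right)} = D^{3}$ ($y{\left(X,D \right)} = D^{2} D = D^{3}$)
$M{\left(Z \right)} = \left(-64 + Z\right) \left(-8 + Z\right)$ ($M{\left(Z \right)} = \left(Z + \left(-4\right)^{3}\right) \left(Z - 8\right) = \left(Z - 64\right) \left(-8 + Z\right) = \left(-64 + Z\right) \left(-8 + Z\right)$)
$z{\left(k \right)} = \sqrt{512 + k^{2} - 71 k}$ ($z{\left(k \right)} = \sqrt{k + \left(512 + k^{2} - 72 k\right)} = \sqrt{512 + k^{2} - 71 k}$)
$\frac{198 \left(-54\right)}{z{\left(l{\left(w \right)} \right)}} = \frac{198 \left(-54\right)}{\sqrt{512 + \left(-11\right)^{2} - -781}} = - \frac{10692}{\sqrt{512 + 121 + 781}} = - \frac{10692}{\sqrt{1414}} = - 10692 \frac{\sqrt{1414}}{1414} = - \frac{5346 \sqrt{1414}}{707}$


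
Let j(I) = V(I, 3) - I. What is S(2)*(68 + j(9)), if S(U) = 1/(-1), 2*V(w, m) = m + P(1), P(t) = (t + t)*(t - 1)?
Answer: -121/2 ≈ -60.500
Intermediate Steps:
P(t) = 2*t*(-1 + t) (P(t) = (2*t)*(-1 + t) = 2*t*(-1 + t))
V(w, m) = m/2 (V(w, m) = (m + 2*1*(-1 + 1))/2 = (m + 2*1*0)/2 = (m + 0)/2 = m/2)
j(I) = 3/2 - I (j(I) = (1/2)*3 - I = 3/2 - I)
S(U) = -1
S(2)*(68 + j(9)) = -(68 + (3/2 - 1*9)) = -(68 + (3/2 - 9)) = -(68 - 15/2) = -1*121/2 = -121/2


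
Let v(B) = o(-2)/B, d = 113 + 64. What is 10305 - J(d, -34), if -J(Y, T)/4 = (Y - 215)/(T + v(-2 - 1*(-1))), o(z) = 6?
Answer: 51544/5 ≈ 10309.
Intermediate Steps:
d = 177
v(B) = 6/B
J(Y, T) = -4*(-215 + Y)/(-6 + T) (J(Y, T) = -4*(Y - 215)/(T + 6/(-2 - 1*(-1))) = -4*(-215 + Y)/(T + 6/(-2 + 1)) = -4*(-215 + Y)/(T + 6/(-1)) = -4*(-215 + Y)/(T + 6*(-1)) = -4*(-215 + Y)/(T - 6) = -4*(-215 + Y)/(-6 + T))
10305 - J(d, -34) = 10305 - 4*(215 - 1*177)/(-6 - 34) = 10305 - 4*(215 - 177)/(-40) = 10305 - 4*(-1)*38/40 = 10305 - 1*(-19/5) = 10305 + 19/5 = 51544/5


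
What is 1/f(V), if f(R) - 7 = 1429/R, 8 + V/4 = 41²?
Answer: 6692/48273 ≈ 0.13863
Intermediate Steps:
V = 6692 (V = -32 + 4*41² = -32 + 4*1681 = -32 + 6724 = 6692)
f(R) = 7 + 1429/R
1/f(V) = 1/(7 + 1429/6692) = 1/(48273/6692) = 6692/48273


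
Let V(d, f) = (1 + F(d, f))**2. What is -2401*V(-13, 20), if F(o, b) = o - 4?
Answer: -614656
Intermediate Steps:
F(o, b) = -4 + o
V(d, f) = (-3 + d)**2 (V(d, f) = (1 + (-4 + d))**2 = (-3 + d)**2)
-2401*V(-13, 20) = -2401*(-3 - 13)**2 = -2401*(-16)**2 = -2401*256 = -614656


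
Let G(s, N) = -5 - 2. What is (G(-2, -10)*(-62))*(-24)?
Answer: -10416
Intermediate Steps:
G(s, N) = -7
(G(-2, -10)*(-62))*(-24) = -7*(-62)*(-24) = 434*(-24) = -10416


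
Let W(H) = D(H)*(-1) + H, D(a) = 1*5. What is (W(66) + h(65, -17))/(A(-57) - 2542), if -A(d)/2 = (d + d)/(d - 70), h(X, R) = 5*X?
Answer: -24511/161531 ≈ -0.15174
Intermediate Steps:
D(a) = 5
W(H) = -5 + H (W(H) = 5*(-1) + H = -5 + H)
A(d) = -4*d/(-70 + d) (A(d) = -2*(d + d)/(d - 70) = -2*2*d/(-70 + d) = -4*d/(-70 + d))
(W(66) + h(65, -17))/(A(-57) - 2542) = ((-5 + 66) + 5*65)/(-4*(-57)/(-70 - 57) - 2542) = (61 + 325)/(-4*(-57)/(-127) - 2542) = 386/(-4*(-57)*(-1/127) - 2542) = 386/(-228/127 - 2542) = 386/(-323062/127) = 386*(-127/323062) = -24511/161531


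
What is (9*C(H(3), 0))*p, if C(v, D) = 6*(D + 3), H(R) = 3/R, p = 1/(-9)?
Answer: -18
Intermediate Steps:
p = -⅑ ≈ -0.11111
C(v, D) = 18 + 6*D (C(v, D) = 6*(3 + D) = 18 + 6*D)
(9*C(H(3), 0))*p = (9*(18 + 6*0))*(-⅑) = (9*(18 + 0))*(-⅑) = (9*18)*(-⅑) = 162*(-⅑) = -18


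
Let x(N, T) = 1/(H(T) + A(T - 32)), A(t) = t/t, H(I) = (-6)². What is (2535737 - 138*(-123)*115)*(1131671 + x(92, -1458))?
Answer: 187910170491516/37 ≈ 5.0787e+12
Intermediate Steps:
H(I) = 36
A(t) = 1
x(N, T) = 1/37 (x(N, T) = 1/(36 + 1) = 1/37)
(2535737 - 138*(-123)*115)*(1131671 + x(92, -1458)) = (2535737 - 138*(-123)*115)*(1131671 + 1/37) = (2535737 + 16974*115)*(41871828/37) = (2535737 + 1952010)*(41871828/37) = 4487747*(41871828/37) = 187910170491516/37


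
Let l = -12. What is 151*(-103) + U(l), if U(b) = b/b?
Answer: -15552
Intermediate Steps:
U(b) = 1
151*(-103) + U(l) = 151*(-103) + 1 = -15553 + 1 = -15552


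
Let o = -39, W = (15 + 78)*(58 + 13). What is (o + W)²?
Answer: 43086096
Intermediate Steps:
W = 6603 (W = 93*71 = 6603)
(o + W)² = (-39 + 6603)² = 6564² = 43086096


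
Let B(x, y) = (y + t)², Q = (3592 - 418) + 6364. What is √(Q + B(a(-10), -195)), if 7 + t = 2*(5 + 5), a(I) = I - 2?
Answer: √42662 ≈ 206.55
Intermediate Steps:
a(I) = -2 + I
t = 13 (t = -7 + 2*(5 + 5) = -7 + 2*10 = -7 + 20 = 13)
Q = 9538 (Q = 3174 + 6364 = 9538)
B(x, y) = (13 + y)² (B(x, y) = (y + 13)² = (13 + y)²)
√(Q + B(a(-10), -195)) = √(9538 + (13 - 195)²) = √(9538 + (-182)²) = √(9538 + 33124) = √42662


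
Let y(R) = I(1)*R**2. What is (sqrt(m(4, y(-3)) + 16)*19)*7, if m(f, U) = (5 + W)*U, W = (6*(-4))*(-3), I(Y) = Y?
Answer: 133*sqrt(709) ≈ 3541.4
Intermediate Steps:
W = 72 (W = -24*(-3) = 72)
y(R) = R**2 (y(R) = 1*R**2 = R**2)
m(f, U) = 77*U (m(f, U) = (5 + 72)*U = 77*U)
(sqrt(m(4, y(-3)) + 16)*19)*7 = (sqrt(77*(-3)**2 + 16)*19)*7 = (sqrt(77*9 + 16)*19)*7 = (sqrt(693 + 16)*19)*7 = (sqrt(709)*19)*7 = (19*sqrt(709))*7 = 133*sqrt(709)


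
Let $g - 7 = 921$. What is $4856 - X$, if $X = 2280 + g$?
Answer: $1648$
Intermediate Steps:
$g = 928$ ($g = 7 + 921 = 928$)
$X = 3208$ ($X = 2280 + 928 = 3208$)
$4856 - X = 4856 - 3208 = 1648$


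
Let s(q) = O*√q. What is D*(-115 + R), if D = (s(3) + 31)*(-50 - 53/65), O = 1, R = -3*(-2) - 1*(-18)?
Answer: 716751/5 + 23121*√3/5 ≈ 1.5136e+5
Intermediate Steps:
R = 24 (R = 6 + 18 = 24)
s(q) = √q (s(q) = 1*√q = √q)
D = -102393/65 - 3303*√3/65 (D = (√3 + 31)*(-50 - 53/65) = (31 + √3)*(-50 - 53*1/65) = (31 + √3)*(-50 - 53/65) = (31 + √3)*(-3303/65) = -102393/65 - 3303*√3/65 ≈ -1663.3)
D*(-115 + R) = (-102393/65 - 3303*√3/65)*(-115 + 24) = (-102393/65 - 3303*√3/65)*(-91) = 716751/5 + 23121*√3/5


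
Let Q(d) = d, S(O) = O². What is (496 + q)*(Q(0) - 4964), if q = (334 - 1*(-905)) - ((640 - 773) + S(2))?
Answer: -9252896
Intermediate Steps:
q = 1368 (q = (334 - 1*(-905)) - ((640 - 773) + 2²) = (334 + 905) - (-133 + 4) = 1239 - 1*(-129) = 1239 + 129 = 1368)
(496 + q)*(Q(0) - 4964) = (496 + 1368)*(0 - 4964) = 1864*(-4964) = -9252896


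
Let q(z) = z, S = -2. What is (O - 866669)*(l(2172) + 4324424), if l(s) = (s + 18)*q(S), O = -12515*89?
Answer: -8555864422176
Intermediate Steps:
O = -1113835
l(s) = -36 - 2*s (l(s) = (s + 18)*(-2) = (18 + s)*(-2) = -36 - 2*s)
(O - 866669)*(l(2172) + 4324424) = (-1113835 - 866669)*((-36 - 2*2172) + 4324424) = -1980504*((-36 - 4344) + 4324424) = -1980504*(-4380 + 4324424) = -1980504*4320044 = -8555864422176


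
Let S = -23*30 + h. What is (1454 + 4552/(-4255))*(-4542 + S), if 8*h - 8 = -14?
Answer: -64700002479/8510 ≈ -7.6028e+6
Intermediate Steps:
h = -¾ (h = 1 + (⅛)*(-14) = 1 - 7/4 = -¾ ≈ -0.75000)
S = -2763/4 (S = -23*30 - ¾ = -690 - ¾ = -2763/4 ≈ -690.75)
(1454 + 4552/(-4255))*(-4542 + S) = (1454 + 4552/(-4255))*(-4542 - 2763/4) = (1454 + 4552*(-1/4255))*(-20931/4) = (1454 - 4552/4255)*(-20931/4) = (6182218/4255)*(-20931/4) = -64700002479/8510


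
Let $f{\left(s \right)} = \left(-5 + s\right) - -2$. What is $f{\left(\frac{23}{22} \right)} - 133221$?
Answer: $- \frac{2930905}{22} \approx -1.3322 \cdot 10^{5}$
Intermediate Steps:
$f{\left(s \right)} = -3 + s$ ($f{\left(s \right)} = \left(-5 + s\right) + 2 = -3 + s$)
$f{\left(\frac{23}{22} \right)} - 133221 = \left(-3 + \frac{23}{22}\right) - 133221 = - \frac{43}{22} - 133221 = - \frac{2930905}{22}$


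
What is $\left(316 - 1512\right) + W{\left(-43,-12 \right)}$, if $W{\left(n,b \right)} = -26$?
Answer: $-1222$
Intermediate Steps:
$\left(316 - 1512\right) + W{\left(-43,-12 \right)} = \left(316 - 1512\right) - 26 = -1196 - 26 = -1222$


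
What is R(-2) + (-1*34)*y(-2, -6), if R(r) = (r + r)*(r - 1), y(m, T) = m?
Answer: 80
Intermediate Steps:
R(r) = 2*r*(-1 + r) (R(r) = (2*r)*(-1 + r) = 2*r*(-1 + r))
R(-2) + (-1*34)*y(-2, -6) = 2*(-2)*(-1 - 2) - 1*34*(-2) = 2*(-2)*(-3) - 34*(-2) = 12 + 68 = 80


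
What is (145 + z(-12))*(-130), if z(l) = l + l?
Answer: -15730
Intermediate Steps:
z(l) = 2*l
(145 + z(-12))*(-130) = (145 + 2*(-12))*(-130) = (145 - 24)*(-130) = 121*(-130) = -15730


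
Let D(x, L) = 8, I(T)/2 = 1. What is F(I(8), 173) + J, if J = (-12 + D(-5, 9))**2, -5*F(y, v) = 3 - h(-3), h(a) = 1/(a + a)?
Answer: 461/30 ≈ 15.367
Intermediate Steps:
I(T) = 2 (I(T) = 2*1 = 2)
h(a) = 1/(2*a)
F(y, v) = -19/30 (F(y, v) = -(3 - 1/(2*(-3)))/5 = -(3 - (-1)/(2*3))/5 = -(3 - 1*(-1/6))/5 = -(3 + 1/6)/5 = -1/5*19/6 = -19/30)
J = 16 (J = (-12 + 8)**2 = (-4)**2 = 16)
F(I(8), 173) + J = -19/30 + 16 = 461/30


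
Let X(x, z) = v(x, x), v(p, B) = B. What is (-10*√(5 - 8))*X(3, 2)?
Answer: -30*I*√3 ≈ -51.962*I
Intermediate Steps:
X(x, z) = x
(-10*√(5 - 8))*X(3, 2) = -10*√(5 - 8)*3 = -10*I*√3*3 = -30*I*√3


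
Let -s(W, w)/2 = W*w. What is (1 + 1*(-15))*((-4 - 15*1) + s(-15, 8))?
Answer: -3094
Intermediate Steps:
s(W, w) = -2*W*w
(1 + 1*(-15))*((-4 - 15*1) + s(-15, 8)) = (1 + 1*(-15))*((-4 - 15*1) - 2*(-15)*8) = (1 - 15)*((-4 - 15) + 240) = -14*(-19 + 240) = -14*221 = -3094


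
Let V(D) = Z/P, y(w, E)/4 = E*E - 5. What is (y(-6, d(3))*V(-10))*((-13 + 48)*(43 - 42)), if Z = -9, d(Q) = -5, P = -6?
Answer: 4200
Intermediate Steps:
y(w, E) = -20 + 4*E² (y(w, E) = 4*(E*E - 5) = 4*(E² - 5) = 4*(-5 + E²) = -20 + 4*E²)
V(D) = 3/2 (V(D) = -9/(-6) = -9*(-⅙) = 3/2)
(y(-6, d(3))*V(-10))*((-13 + 48)*(43 - 42)) = ((-20 + 4*(-5)²)*(3/2))*((-13 + 48)*(43 - 42)) = ((-20 + 4*25)*(3/2))*(35*1) = ((-20 + 100)*(3/2))*35 = (80*(3/2))*35 = 120*35 = 4200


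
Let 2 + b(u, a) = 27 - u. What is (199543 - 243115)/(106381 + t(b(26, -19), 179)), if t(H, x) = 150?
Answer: -43572/106531 ≈ -0.40901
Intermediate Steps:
b(u, a) = 25 - u (b(u, a) = -2 + (27 - u) = 25 - u)
(199543 - 243115)/(106381 + t(b(26, -19), 179)) = (199543 - 243115)/(106381 + 150) = -43572/106531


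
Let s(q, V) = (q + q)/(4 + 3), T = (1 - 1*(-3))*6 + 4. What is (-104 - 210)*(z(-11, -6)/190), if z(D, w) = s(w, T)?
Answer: 1884/665 ≈ 2.8331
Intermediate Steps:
T = 28 (T = (1 + 3)*6 + 4 = 4*6 + 4 = 24 + 4 = 28)
s(q, V) = 2*q/7 (s(q, V) = (2*q)/7 = (2*q)*(⅐) = 2*q/7)
z(D, w) = 2*w/7
(-104 - 210)*(z(-11, -6)/190) = (-104 - 210)*(((2/7)*(-6))/190) = -(-3768)/(7*190) = -314*(-6/665) = 1884/665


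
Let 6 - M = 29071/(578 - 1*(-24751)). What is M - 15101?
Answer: -382370326/25329 ≈ -15096.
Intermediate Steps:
M = 122903/25329 (M = 6 - 29071/(578 - 1*(-24751)) = 6 - 29071/(578 + 24751) = 6 - 29071/25329 = 122903/25329 ≈ 4.8523)
M - 15101 = 122903/25329 - 15101 = -382370326/25329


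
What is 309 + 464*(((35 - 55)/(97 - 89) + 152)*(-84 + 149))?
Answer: 4509229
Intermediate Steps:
309 + 464*(((35 - 55)/(97 - 89) + 152)*(-84 + 149)) = 309 + 464*((-20/8 + 152)*65) = 309 + 464*((-20*⅛ + 152)*65) = 309 + 464*((-5/2 + 152)*65) = 309 + 464*((299/2)*65) = 309 + 464*(19435/2) = 309 + 4508920 = 4509229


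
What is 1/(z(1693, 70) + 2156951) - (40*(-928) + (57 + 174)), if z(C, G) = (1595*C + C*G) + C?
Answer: 183614591722/4977489 ≈ 36889.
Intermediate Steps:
z(C, G) = 1596*C + C*G
1/(z(1693, 70) + 2156951) - (40*(-928) + (57 + 174)) = 1/(1693*(1596 + 70) + 2156951) - (40*(-928) + (57 + 174)) = 1/(1693*1666 + 2156951) - (-37120 + 231) = 1/(2820538 + 2156951) - 1*(-36889) = 1/4977489 + 36889 = 183614591722/4977489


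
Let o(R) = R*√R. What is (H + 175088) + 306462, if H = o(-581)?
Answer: 481550 - 581*I*√581 ≈ 4.8155e+5 - 14004.0*I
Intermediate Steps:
o(R) = R^(3/2)
H = -581*I*√581 (H = (-581)^(3/2) = -581*I*√581 ≈ -14004.0*I)
(H + 175088) + 306462 = (-581*I*√581 + 175088) + 306462 = (175088 - 581*I*√581) + 306462 = 481550 - 581*I*√581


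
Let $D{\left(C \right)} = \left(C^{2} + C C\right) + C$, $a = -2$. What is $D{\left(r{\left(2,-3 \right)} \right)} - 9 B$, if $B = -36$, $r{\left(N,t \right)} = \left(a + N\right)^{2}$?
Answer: $324$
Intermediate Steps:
$r{\left(N,t \right)} = \left(-2 + N\right)^{2}$
$D{\left(C \right)} = C + 2 C^{2}$ ($D{\left(C \right)} = \left(C^{2} + C^{2}\right) + C = 2 C^{2} + C = C + 2 C^{2}$)
$D{\left(r{\left(2,-3 \right)} \right)} - 9 B = \left(-2 + 2\right)^{2} \left(1 + 2 \left(-2 + 2\right)^{2}\right) - -324 = 0^{2} \left(1 + 2 \cdot 0^{2}\right) + 324 = 0 \left(1 + 2 \cdot 0\right) + 324 = 0 \left(1 + 0\right) + 324 = 0 \cdot 1 + 324 = 0 + 324 = 324$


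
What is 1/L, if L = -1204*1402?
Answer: -1/1688008 ≈ -5.9241e-7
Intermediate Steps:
L = -1688008
1/L = 1/(-1688008) = -1/1688008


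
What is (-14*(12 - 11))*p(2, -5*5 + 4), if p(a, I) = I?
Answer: 294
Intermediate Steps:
(-14*(12 - 11))*p(2, -5*5 + 4) = (-14*(12 - 11))*(-5*5 + 4) = (-14*1)*(-25 + 4) = -14*(-21) = 294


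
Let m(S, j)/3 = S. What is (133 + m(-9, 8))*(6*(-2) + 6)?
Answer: -636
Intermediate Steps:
m(S, j) = 3*S
(133 + m(-9, 8))*(6*(-2) + 6) = (133 + 3*(-9))*(6*(-2) + 6) = (133 - 27)*(-12 + 6) = 106*(-6) = -636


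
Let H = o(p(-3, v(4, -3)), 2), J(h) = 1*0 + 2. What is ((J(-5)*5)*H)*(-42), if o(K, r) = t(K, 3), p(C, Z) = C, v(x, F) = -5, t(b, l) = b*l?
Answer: 3780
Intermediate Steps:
J(h) = 2 (J(h) = 0 + 2 = 2)
o(K, r) = 3*K (o(K, r) = K*3 = 3*K)
H = -9 (H = 3*(-3) = -9)
((J(-5)*5)*H)*(-42) = ((2*5)*(-9))*(-42) = (10*(-9))*(-42) = -90*(-42) = 3780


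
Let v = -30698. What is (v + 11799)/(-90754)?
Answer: 18899/90754 ≈ 0.20824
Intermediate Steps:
(v + 11799)/(-90754) = (-30698 + 11799)/(-90754) = -18899*(-1/90754) = 18899/90754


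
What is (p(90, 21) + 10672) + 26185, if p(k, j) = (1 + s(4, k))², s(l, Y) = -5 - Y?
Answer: 45693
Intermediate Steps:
p(k, j) = (-4 - k)² (p(k, j) = (1 + (-5 - k))² = (-4 - k)²)
(p(90, 21) + 10672) + 26185 = ((4 + 90)² + 10672) + 26185 = (94² + 10672) + 26185 = (8836 + 10672) + 26185 = 19508 + 26185 = 45693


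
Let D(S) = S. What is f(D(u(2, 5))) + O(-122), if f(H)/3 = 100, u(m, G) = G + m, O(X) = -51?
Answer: 249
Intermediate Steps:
f(H) = 300 (f(H) = 3*100 = 300)
f(D(u(2, 5))) + O(-122) = 300 - 51 = 249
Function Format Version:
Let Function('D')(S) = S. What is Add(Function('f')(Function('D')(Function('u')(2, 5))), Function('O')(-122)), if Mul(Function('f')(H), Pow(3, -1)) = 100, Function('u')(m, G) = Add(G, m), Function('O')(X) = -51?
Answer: 249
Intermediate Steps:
Function('f')(H) = 300 (Function('f')(H) = Mul(3, 100) = 300)
Add(Function('f')(Function('D')(Function('u')(2, 5))), Function('O')(-122)) = Add(300, -51) = 249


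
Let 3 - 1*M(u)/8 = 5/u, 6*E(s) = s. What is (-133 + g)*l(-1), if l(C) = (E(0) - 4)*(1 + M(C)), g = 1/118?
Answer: 2040090/59 ≈ 34578.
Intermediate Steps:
E(s) = s/6
M(u) = 24 - 40/u
g = 1/118 ≈ 0.0084746
l(C) = -100 + 160/C (l(C) = ((⅙)*0 - 4)*(1 + (24 - 40/C)) = (0 - 4)*(25 - 40/C) = -4*(25 - 40/C) = -100 + 160/C)
(-133 + g)*l(-1) = (-133 + 1/118)*(-100 + 160/(-1)) = -15693*(-100 + 160*(-1))/118 = -15693*(-100 - 160)/118 = -15693/118*(-260) = 2040090/59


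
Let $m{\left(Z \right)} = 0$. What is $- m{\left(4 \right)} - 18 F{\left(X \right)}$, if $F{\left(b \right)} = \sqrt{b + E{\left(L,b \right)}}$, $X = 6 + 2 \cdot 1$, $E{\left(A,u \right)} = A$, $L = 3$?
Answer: $- 18 \sqrt{11} \approx -59.699$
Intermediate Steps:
$X = 8$ ($X = 6 + 2 = 8$)
$F{\left(b \right)} = \sqrt{3 + b}$ ($F{\left(b \right)} = \sqrt{b + 3} = \sqrt{3 + b}$)
$- m{\left(4 \right)} - 18 F{\left(X \right)} = \left(-1\right) 0 - 18 \sqrt{3 + 8} = 0 - 18 \sqrt{11} = - 18 \sqrt{11}$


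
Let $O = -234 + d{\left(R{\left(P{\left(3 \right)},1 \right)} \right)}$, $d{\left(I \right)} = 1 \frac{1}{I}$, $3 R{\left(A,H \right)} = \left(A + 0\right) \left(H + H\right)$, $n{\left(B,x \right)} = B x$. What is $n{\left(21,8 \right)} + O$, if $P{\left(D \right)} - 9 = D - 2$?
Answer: $- \frac{1317}{20} \approx -65.85$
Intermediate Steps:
$P{\left(D \right)} = 7 + D$ ($P{\left(D \right)} = 9 + \left(D - 2\right) = 9 + \left(-2 + D\right) = 7 + D$)
$R{\left(A,H \right)} = \frac{2 A H}{3}$ ($R{\left(A,H \right)} = \frac{\left(A + 0\right) \left(H + H\right)}{3} = \frac{A 2 H}{3} = \frac{2 A H}{3}$)
$d{\left(I \right)} = \frac{1}{I}$
$O = - \frac{4677}{20}$ ($O = -234 + \frac{1}{\frac{2}{3} \left(7 + 3\right) 1} = -234 + \frac{1}{\frac{2}{3} \cdot 10 \cdot 1} = -234 + \frac{1}{\frac{20}{3}} = -234 + \frac{3}{20} = - \frac{4677}{20} \approx -233.85$)
$n{\left(21,8 \right)} + O = 21 \cdot 8 - \frac{4677}{20} = 168 - \frac{4677}{20} = - \frac{1317}{20}$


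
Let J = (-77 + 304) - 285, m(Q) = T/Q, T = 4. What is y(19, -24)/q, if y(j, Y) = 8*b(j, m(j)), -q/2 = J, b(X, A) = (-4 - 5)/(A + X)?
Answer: -342/10585 ≈ -0.032310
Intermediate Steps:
m(Q) = 4/Q
J = -58 (J = 227 - 285 = -58)
b(X, A) = -9/(A + X)
q = 116 (q = -2*(-58) = 116)
y(j, Y) = -72/(j + 4/j) (y(j, Y) = 8*(-9/(4/j + j)) = 8*(-9/(j + 4/j)) = -72/(j + 4/j))
y(19, -24)/q = -72*19/(4 + 19²)/116 = -72*19/(4 + 361)*(1/116) = -72*19/365*(1/116) = -72*19*1/365*(1/116) = -1368/365*1/116 = -342/10585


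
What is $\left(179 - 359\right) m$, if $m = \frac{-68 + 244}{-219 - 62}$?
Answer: $\frac{31680}{281} \approx 112.74$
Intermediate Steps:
$m = - \frac{176}{281}$ ($m = \frac{176}{-281} = 176 \left(- \frac{1}{281}\right) = - \frac{176}{281} \approx -0.62633$)
$\left(179 - 359\right) m = \left(179 - 359\right) \left(- \frac{176}{281}\right) = \left(-180\right) \left(- \frac{176}{281}\right) = \frac{31680}{281}$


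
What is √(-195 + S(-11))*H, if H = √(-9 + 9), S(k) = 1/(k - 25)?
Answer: 0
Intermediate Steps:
S(k) = 1/(-25 + k)
H = 0 (H = √0 = 0)
√(-195 + S(-11))*H = √(-195 + 1/(-25 - 11))*0 = √(-195 + 1/(-36))*0 = √(-195 - 1/36)*0 = √(-7021/36)*0 = (I*√7021/6)*0 = 0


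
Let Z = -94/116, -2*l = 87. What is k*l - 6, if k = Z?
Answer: 117/4 ≈ 29.250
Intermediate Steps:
l = -87/2 (l = -½*87 = -87/2 ≈ -43.500)
Z = -47/58 (Z = -94*1/116 = -47/58 ≈ -0.81034)
k = -47/58 ≈ -0.81034
k*l - 6 = -47/58*(-87/2) - 6 = 141/4 - 6 = 117/4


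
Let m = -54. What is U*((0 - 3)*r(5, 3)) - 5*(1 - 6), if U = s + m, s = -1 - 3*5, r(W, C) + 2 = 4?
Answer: 445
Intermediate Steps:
r(W, C) = 2 (r(W, C) = -2 + 4 = 2)
s = -16 (s = -1 - 15 = -16)
U = -70 (U = -16 - 54 = -70)
U*((0 - 3)*r(5, 3)) - 5*(1 - 6) = -70*(0 - 3)*2 - 5*(1 - 6) = -(-210)*2 - 5*(-5) = -70*(-6) + 25 = 420 + 25 = 445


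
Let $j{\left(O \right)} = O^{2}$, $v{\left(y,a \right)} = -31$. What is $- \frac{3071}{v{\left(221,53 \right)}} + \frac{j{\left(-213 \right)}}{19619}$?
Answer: $\frac{61656388}{608189} \approx 101.38$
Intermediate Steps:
$- \frac{3071}{v{\left(221,53 \right)}} + \frac{j{\left(-213 \right)}}{19619} = - \frac{3071}{-31} + \frac{\left(-213\right)^{2}}{19619} = \left(-3071\right) \left(- \frac{1}{31}\right) + 45369 \cdot \frac{1}{19619} = \frac{3071}{31} + \frac{45369}{19619} = \frac{61656388}{608189}$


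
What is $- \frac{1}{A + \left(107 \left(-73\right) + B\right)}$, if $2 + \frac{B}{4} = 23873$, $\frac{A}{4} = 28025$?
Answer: $- \frac{1}{199773} \approx -5.0057 \cdot 10^{-6}$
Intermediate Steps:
$A = 112100$ ($A = 4 \cdot 28025 = 112100$)
$B = 95484$ ($B = -8 + 4 \cdot 23873 = -8 + 95492 = 95484$)
$- \frac{1}{A + \left(107 \left(-73\right) + B\right)} = - \frac{1}{112100 + \left(107 \left(-73\right) + 95484\right)} = - \frac{1}{112100 + \left(-7811 + 95484\right)} = - \frac{1}{112100 + 87673} = - \frac{1}{199773}$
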